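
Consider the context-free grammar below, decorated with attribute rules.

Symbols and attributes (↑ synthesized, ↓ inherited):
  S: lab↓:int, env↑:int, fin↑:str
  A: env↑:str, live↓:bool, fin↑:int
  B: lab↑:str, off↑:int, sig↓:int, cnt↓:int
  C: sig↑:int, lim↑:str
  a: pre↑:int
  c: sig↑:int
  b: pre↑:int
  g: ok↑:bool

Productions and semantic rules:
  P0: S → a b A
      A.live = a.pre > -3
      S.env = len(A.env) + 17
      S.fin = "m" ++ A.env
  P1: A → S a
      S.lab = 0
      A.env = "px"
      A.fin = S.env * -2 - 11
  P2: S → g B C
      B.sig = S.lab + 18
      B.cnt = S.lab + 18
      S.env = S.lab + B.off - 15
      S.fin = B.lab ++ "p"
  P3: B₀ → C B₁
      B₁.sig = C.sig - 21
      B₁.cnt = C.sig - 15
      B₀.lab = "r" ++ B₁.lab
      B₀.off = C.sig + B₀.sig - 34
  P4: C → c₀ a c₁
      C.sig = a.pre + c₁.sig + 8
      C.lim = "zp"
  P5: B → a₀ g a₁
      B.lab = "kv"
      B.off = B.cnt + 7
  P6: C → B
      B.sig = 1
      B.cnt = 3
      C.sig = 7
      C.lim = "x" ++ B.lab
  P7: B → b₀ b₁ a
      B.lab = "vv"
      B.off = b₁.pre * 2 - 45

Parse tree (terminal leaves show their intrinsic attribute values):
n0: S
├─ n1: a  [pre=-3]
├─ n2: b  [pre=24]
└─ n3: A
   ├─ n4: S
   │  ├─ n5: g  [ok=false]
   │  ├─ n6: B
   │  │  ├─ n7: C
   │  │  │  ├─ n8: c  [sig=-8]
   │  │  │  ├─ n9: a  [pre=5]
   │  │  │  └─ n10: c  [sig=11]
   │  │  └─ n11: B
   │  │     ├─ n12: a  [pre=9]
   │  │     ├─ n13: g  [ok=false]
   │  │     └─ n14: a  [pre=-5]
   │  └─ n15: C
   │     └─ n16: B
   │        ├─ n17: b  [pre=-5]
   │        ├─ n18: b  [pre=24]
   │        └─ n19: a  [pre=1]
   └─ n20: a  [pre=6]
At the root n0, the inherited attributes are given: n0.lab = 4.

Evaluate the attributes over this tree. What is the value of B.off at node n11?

1. n0.lab = 4  [given at root]
2. n1.pre = -3  [terminal]
3. n2.pre = 24  [terminal]
4. n3.live = false  [a.pre > -3]
5. n4.lab = 0  [0]
6. n5.ok = false  [terminal]
7. n6.sig = 18  [S.lab + 18]
8. n6.cnt = 18  [S.lab + 18]
9. n8.sig = -8  [terminal]
10. n9.pre = 5  [terminal]
11. n10.sig = 11  [terminal]
12. n7.sig = 24  [a.pre + c₁.sig + 8]
13. n7.lim = "zp"  ["zp"]
14. n11.sig = 3  [C.sig - 21]
15. n11.cnt = 9  [C.sig - 15]
16. n12.pre = 9  [terminal]
17. n13.ok = false  [terminal]
18. n14.pre = -5  [terminal]
19. n11.lab = "kv"  ["kv"]
20. n11.off = 16  [B.cnt + 7]
21. n6.lab = "rkv"  ["r" ++ B₁.lab]
22. n6.off = 8  [C.sig + B₀.sig - 34]
23. n16.sig = 1  [1]
24. n16.cnt = 3  [3]
25. n17.pre = -5  [terminal]
26. n18.pre = 24  [terminal]
27. n19.pre = 1  [terminal]
28. n16.lab = "vv"  ["vv"]
29. n16.off = 3  [b₁.pre * 2 - 45]
30. n15.sig = 7  [7]
31. n15.lim = "xvv"  ["x" ++ B.lab]
32. n4.env = -7  [S.lab + B.off - 15]
33. n4.fin = "rkvp"  [B.lab ++ "p"]
34. n20.pre = 6  [terminal]
35. n3.env = "px"  ["px"]
36. n3.fin = 3  [S.env * -2 - 11]
37. n0.env = 19  [len(A.env) + 17]
38. n0.fin = "mpx"  ["m" ++ A.env]

16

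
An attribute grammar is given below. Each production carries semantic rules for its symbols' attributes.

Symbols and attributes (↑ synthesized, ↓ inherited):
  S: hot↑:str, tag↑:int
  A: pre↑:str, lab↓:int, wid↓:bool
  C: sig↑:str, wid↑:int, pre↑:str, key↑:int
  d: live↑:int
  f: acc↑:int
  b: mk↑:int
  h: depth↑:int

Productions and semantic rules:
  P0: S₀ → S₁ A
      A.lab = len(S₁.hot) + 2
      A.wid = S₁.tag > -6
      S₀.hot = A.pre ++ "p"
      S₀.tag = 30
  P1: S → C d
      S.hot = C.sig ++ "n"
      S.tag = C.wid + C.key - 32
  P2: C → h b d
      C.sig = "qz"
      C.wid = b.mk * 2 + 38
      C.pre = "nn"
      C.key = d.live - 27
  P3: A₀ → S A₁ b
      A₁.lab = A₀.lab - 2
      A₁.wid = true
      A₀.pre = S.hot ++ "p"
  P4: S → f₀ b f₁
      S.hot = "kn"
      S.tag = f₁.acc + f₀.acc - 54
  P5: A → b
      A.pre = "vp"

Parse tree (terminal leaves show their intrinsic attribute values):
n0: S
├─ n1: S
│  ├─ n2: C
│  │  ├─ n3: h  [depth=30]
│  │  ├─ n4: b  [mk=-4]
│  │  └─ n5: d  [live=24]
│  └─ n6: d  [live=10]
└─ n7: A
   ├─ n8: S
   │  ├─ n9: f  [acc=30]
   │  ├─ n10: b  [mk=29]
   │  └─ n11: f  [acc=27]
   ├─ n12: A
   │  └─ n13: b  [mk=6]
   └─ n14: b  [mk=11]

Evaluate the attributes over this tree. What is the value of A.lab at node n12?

3

1. n3.depth = 30  [terminal]
2. n4.mk = -4  [terminal]
3. n5.live = 24  [terminal]
4. n2.sig = "qz"  ["qz"]
5. n2.wid = 30  [b.mk * 2 + 38]
6. n2.pre = "nn"  ["nn"]
7. n2.key = -3  [d.live - 27]
8. n6.live = 10  [terminal]
9. n1.hot = "qzn"  [C.sig ++ "n"]
10. n1.tag = -5  [C.wid + C.key - 32]
11. n7.lab = 5  [len(S₁.hot) + 2]
12. n7.wid = true  [S₁.tag > -6]
13. n9.acc = 30  [terminal]
14. n10.mk = 29  [terminal]
15. n11.acc = 27  [terminal]
16. n8.hot = "kn"  ["kn"]
17. n8.tag = 3  [f₁.acc + f₀.acc - 54]
18. n12.lab = 3  [A₀.lab - 2]
19. n12.wid = true  [true]
20. n13.mk = 6  [terminal]
21. n12.pre = "vp"  ["vp"]
22. n14.mk = 11  [terminal]
23. n7.pre = "knp"  [S.hot ++ "p"]
24. n0.hot = "knpp"  [A.pre ++ "p"]
25. n0.tag = 30  [30]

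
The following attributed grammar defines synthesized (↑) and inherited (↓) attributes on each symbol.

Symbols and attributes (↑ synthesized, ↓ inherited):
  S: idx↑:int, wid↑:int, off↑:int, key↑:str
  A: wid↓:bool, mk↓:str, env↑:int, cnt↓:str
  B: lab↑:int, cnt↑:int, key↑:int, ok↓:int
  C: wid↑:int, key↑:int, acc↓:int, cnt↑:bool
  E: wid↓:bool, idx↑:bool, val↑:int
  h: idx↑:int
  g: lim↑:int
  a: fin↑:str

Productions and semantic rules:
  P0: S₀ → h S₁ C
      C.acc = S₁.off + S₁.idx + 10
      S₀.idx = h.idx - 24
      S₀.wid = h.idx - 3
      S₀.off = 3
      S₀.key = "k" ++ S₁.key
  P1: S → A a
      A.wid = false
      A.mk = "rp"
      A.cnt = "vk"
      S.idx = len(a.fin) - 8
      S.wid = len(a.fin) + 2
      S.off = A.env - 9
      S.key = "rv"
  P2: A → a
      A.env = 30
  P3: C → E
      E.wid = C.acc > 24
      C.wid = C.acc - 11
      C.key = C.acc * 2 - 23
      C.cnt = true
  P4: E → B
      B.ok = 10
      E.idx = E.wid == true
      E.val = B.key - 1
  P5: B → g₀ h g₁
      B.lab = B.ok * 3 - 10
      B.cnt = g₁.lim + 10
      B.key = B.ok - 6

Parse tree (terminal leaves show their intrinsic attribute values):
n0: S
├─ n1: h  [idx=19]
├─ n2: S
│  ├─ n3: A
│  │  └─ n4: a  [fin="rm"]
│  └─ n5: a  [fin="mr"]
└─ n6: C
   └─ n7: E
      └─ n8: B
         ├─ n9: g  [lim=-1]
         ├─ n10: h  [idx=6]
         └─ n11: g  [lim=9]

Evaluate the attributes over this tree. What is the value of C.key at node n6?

27

1. n1.idx = 19  [terminal]
2. n3.wid = false  [false]
3. n3.mk = "rp"  ["rp"]
4. n3.cnt = "vk"  ["vk"]
5. n4.fin = "rm"  [terminal]
6. n3.env = 30  [30]
7. n5.fin = "mr"  [terminal]
8. n2.idx = -6  [len(a.fin) - 8]
9. n2.wid = 4  [len(a.fin) + 2]
10. n2.off = 21  [A.env - 9]
11. n2.key = "rv"  ["rv"]
12. n6.acc = 25  [S₁.off + S₁.idx + 10]
13. n7.wid = true  [C.acc > 24]
14. n8.ok = 10  [10]
15. n9.lim = -1  [terminal]
16. n10.idx = 6  [terminal]
17. n11.lim = 9  [terminal]
18. n8.lab = 20  [B.ok * 3 - 10]
19. n8.cnt = 19  [g₁.lim + 10]
20. n8.key = 4  [B.ok - 6]
21. n7.idx = true  [E.wid == true]
22. n7.val = 3  [B.key - 1]
23. n6.wid = 14  [C.acc - 11]
24. n6.key = 27  [C.acc * 2 - 23]
25. n6.cnt = true  [true]
26. n0.idx = -5  [h.idx - 24]
27. n0.wid = 16  [h.idx - 3]
28. n0.off = 3  [3]
29. n0.key = "krv"  ["k" ++ S₁.key]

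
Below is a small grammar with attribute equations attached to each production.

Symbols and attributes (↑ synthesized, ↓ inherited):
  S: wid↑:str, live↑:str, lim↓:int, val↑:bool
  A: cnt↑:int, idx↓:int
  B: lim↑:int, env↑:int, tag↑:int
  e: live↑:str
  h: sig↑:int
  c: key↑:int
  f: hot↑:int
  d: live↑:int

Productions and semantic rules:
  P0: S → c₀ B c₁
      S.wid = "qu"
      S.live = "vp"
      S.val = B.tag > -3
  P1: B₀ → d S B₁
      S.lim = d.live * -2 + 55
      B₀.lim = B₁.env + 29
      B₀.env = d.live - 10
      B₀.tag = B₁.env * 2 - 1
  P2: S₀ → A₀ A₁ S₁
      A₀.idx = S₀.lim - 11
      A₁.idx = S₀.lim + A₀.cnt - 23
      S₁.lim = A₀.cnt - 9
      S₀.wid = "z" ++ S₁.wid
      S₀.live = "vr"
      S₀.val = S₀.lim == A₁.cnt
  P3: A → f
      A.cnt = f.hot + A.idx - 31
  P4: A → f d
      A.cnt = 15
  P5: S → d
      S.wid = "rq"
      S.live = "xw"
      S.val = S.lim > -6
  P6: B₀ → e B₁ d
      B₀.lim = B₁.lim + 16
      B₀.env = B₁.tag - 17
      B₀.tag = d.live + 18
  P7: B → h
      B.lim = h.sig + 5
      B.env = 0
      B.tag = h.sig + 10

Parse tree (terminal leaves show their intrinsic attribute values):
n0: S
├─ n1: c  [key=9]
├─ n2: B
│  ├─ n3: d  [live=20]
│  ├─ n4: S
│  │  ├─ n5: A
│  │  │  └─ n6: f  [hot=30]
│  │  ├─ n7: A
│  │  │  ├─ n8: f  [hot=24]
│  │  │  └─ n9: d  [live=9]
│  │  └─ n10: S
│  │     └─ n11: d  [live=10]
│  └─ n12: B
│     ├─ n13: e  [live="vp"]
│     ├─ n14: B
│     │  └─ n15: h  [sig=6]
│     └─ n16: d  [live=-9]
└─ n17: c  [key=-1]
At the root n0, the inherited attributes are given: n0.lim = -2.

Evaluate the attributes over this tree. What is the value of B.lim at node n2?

1. n0.lim = -2  [given at root]
2. n1.key = 9  [terminal]
3. n3.live = 20  [terminal]
4. n4.lim = 15  [d.live * -2 + 55]
5. n5.idx = 4  [S₀.lim - 11]
6. n6.hot = 30  [terminal]
7. n5.cnt = 3  [f.hot + A.idx - 31]
8. n7.idx = -5  [S₀.lim + A₀.cnt - 23]
9. n8.hot = 24  [terminal]
10. n9.live = 9  [terminal]
11. n7.cnt = 15  [15]
12. n10.lim = -6  [A₀.cnt - 9]
13. n11.live = 10  [terminal]
14. n10.wid = "rq"  ["rq"]
15. n10.live = "xw"  ["xw"]
16. n10.val = false  [S.lim > -6]
17. n4.wid = "zrq"  ["z" ++ S₁.wid]
18. n4.live = "vr"  ["vr"]
19. n4.val = true  [S₀.lim == A₁.cnt]
20. n13.live = "vp"  [terminal]
21. n15.sig = 6  [terminal]
22. n14.lim = 11  [h.sig + 5]
23. n14.env = 0  [0]
24. n14.tag = 16  [h.sig + 10]
25. n16.live = -9  [terminal]
26. n12.lim = 27  [B₁.lim + 16]
27. n12.env = -1  [B₁.tag - 17]
28. n12.tag = 9  [d.live + 18]
29. n2.lim = 28  [B₁.env + 29]
30. n2.env = 10  [d.live - 10]
31. n2.tag = -3  [B₁.env * 2 - 1]
32. n17.key = -1  [terminal]
33. n0.wid = "qu"  ["qu"]
34. n0.live = "vp"  ["vp"]
35. n0.val = false  [B.tag > -3]

28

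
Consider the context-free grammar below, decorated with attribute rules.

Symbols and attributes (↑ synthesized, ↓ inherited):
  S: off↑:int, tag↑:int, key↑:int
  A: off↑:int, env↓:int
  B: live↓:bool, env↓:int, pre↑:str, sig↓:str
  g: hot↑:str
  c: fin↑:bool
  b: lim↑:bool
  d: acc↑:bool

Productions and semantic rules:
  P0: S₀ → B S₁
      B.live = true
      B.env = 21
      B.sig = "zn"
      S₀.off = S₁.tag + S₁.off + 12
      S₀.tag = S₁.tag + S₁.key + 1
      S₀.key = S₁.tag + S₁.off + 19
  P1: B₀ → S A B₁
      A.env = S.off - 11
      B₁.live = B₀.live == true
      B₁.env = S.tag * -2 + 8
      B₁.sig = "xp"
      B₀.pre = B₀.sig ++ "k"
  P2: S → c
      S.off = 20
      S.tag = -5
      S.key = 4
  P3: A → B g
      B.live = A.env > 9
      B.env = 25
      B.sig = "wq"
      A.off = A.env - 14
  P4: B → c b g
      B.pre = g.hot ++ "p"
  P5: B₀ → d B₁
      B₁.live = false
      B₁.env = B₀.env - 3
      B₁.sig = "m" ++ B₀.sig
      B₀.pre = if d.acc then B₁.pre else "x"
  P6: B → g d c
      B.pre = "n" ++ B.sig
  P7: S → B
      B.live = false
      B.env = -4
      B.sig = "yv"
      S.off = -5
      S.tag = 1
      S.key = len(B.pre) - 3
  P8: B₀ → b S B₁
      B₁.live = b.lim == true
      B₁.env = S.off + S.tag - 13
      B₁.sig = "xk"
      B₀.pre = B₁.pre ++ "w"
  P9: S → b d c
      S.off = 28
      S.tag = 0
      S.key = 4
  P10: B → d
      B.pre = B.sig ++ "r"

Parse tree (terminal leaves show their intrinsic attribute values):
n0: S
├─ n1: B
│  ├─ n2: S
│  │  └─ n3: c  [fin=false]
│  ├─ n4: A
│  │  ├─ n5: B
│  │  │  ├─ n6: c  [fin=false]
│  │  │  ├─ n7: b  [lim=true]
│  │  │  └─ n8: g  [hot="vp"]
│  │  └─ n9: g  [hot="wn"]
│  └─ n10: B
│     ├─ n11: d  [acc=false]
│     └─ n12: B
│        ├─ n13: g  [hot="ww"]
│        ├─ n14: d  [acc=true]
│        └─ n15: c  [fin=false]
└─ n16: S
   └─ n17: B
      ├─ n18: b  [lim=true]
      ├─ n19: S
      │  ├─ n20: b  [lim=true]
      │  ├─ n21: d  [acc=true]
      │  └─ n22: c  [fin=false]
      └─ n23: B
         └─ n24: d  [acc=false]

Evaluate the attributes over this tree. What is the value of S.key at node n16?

1

1. n1.live = true  [true]
2. n1.env = 21  [21]
3. n1.sig = "zn"  ["zn"]
4. n3.fin = false  [terminal]
5. n2.off = 20  [20]
6. n2.tag = -5  [-5]
7. n2.key = 4  [4]
8. n4.env = 9  [S.off - 11]
9. n5.live = false  [A.env > 9]
10. n5.env = 25  [25]
11. n5.sig = "wq"  ["wq"]
12. n6.fin = false  [terminal]
13. n7.lim = true  [terminal]
14. n8.hot = "vp"  [terminal]
15. n5.pre = "vpp"  [g.hot ++ "p"]
16. n9.hot = "wn"  [terminal]
17. n4.off = -5  [A.env - 14]
18. n10.live = true  [B₀.live == true]
19. n10.env = 18  [S.tag * -2 + 8]
20. n10.sig = "xp"  ["xp"]
21. n11.acc = false  [terminal]
22. n12.live = false  [false]
23. n12.env = 15  [B₀.env - 3]
24. n12.sig = "mxp"  ["m" ++ B₀.sig]
25. n13.hot = "ww"  [terminal]
26. n14.acc = true  [terminal]
27. n15.fin = false  [terminal]
28. n12.pre = "nmxp"  ["n" ++ B.sig]
29. n10.pre = "x"  [if d.acc then B₁.pre else "x"]
30. n1.pre = "znk"  [B₀.sig ++ "k"]
31. n17.live = false  [false]
32. n17.env = -4  [-4]
33. n17.sig = "yv"  ["yv"]
34. n18.lim = true  [terminal]
35. n20.lim = true  [terminal]
36. n21.acc = true  [terminal]
37. n22.fin = false  [terminal]
38. n19.off = 28  [28]
39. n19.tag = 0  [0]
40. n19.key = 4  [4]
41. n23.live = true  [b.lim == true]
42. n23.env = 15  [S.off + S.tag - 13]
43. n23.sig = "xk"  ["xk"]
44. n24.acc = false  [terminal]
45. n23.pre = "xkr"  [B.sig ++ "r"]
46. n17.pre = "xkrw"  [B₁.pre ++ "w"]
47. n16.off = -5  [-5]
48. n16.tag = 1  [1]
49. n16.key = 1  [len(B.pre) - 3]
50. n0.off = 8  [S₁.tag + S₁.off + 12]
51. n0.tag = 3  [S₁.tag + S₁.key + 1]
52. n0.key = 15  [S₁.tag + S₁.off + 19]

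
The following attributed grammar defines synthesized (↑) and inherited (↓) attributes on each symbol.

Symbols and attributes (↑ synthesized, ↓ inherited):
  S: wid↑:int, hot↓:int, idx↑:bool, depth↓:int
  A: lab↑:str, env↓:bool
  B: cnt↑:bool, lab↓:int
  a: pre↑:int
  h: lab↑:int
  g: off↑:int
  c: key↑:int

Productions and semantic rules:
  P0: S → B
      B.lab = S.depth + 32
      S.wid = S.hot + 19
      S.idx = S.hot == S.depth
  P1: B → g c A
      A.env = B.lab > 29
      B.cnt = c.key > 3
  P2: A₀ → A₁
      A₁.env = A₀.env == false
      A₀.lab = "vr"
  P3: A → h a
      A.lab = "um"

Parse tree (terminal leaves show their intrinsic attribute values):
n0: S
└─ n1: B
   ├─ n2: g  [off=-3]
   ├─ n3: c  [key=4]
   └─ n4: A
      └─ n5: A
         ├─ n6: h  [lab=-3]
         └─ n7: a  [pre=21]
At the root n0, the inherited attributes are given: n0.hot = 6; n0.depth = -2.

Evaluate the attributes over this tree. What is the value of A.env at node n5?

1. n0.hot = 6  [given at root]
2. n0.depth = -2  [given at root]
3. n1.lab = 30  [S.depth + 32]
4. n2.off = -3  [terminal]
5. n3.key = 4  [terminal]
6. n4.env = true  [B.lab > 29]
7. n5.env = false  [A₀.env == false]
8. n6.lab = -3  [terminal]
9. n7.pre = 21  [terminal]
10. n5.lab = "um"  ["um"]
11. n4.lab = "vr"  ["vr"]
12. n1.cnt = true  [c.key > 3]
13. n0.wid = 25  [S.hot + 19]
14. n0.idx = false  [S.hot == S.depth]

false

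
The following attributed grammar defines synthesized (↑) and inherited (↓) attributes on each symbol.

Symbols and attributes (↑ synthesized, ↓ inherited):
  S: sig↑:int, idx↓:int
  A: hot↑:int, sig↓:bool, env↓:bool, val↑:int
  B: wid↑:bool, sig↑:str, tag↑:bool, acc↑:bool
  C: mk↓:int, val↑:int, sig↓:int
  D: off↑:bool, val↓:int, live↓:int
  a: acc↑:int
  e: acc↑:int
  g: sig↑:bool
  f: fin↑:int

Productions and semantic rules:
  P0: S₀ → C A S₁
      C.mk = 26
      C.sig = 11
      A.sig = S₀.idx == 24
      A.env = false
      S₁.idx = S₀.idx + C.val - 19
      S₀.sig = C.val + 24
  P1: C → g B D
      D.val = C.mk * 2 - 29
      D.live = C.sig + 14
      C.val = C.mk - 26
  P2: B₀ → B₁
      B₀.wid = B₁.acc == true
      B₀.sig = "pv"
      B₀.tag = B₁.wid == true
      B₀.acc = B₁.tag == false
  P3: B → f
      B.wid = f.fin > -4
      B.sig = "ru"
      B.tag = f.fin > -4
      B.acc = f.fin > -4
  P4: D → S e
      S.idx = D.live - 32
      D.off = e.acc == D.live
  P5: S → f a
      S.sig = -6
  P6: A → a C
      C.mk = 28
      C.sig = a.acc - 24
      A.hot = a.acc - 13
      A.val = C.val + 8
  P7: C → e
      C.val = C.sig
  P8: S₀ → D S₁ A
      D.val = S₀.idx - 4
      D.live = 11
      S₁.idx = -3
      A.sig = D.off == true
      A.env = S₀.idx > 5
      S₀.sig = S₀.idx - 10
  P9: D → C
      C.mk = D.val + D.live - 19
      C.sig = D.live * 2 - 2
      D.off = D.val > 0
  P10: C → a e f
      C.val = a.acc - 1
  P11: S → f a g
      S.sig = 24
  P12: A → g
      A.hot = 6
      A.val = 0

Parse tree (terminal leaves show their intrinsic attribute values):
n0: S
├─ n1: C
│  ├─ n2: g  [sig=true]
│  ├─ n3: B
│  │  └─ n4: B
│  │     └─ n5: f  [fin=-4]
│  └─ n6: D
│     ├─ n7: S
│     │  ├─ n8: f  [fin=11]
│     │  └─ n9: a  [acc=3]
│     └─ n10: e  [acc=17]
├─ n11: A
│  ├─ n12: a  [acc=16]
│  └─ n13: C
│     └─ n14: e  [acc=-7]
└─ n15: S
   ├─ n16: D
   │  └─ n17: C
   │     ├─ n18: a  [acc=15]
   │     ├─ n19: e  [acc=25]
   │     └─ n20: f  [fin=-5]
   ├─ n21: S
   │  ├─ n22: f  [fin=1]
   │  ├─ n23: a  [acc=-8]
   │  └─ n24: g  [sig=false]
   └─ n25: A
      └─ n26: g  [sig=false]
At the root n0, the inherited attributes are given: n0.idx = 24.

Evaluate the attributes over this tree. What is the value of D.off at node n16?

1. n0.idx = 24  [given at root]
2. n1.mk = 26  [26]
3. n1.sig = 11  [11]
4. n2.sig = true  [terminal]
5. n5.fin = -4  [terminal]
6. n4.wid = false  [f.fin > -4]
7. n4.sig = "ru"  ["ru"]
8. n4.tag = false  [f.fin > -4]
9. n4.acc = false  [f.fin > -4]
10. n3.wid = false  [B₁.acc == true]
11. n3.sig = "pv"  ["pv"]
12. n3.tag = false  [B₁.wid == true]
13. n3.acc = true  [B₁.tag == false]
14. n6.val = 23  [C.mk * 2 - 29]
15. n6.live = 25  [C.sig + 14]
16. n7.idx = -7  [D.live - 32]
17. n8.fin = 11  [terminal]
18. n9.acc = 3  [terminal]
19. n7.sig = -6  [-6]
20. n10.acc = 17  [terminal]
21. n6.off = false  [e.acc == D.live]
22. n1.val = 0  [C.mk - 26]
23. n11.sig = true  [S₀.idx == 24]
24. n11.env = false  [false]
25. n12.acc = 16  [terminal]
26. n13.mk = 28  [28]
27. n13.sig = -8  [a.acc - 24]
28. n14.acc = -7  [terminal]
29. n13.val = -8  [C.sig]
30. n11.hot = 3  [a.acc - 13]
31. n11.val = 0  [C.val + 8]
32. n15.idx = 5  [S₀.idx + C.val - 19]
33. n16.val = 1  [S₀.idx - 4]
34. n16.live = 11  [11]
35. n17.mk = -7  [D.val + D.live - 19]
36. n17.sig = 20  [D.live * 2 - 2]
37. n18.acc = 15  [terminal]
38. n19.acc = 25  [terminal]
39. n20.fin = -5  [terminal]
40. n17.val = 14  [a.acc - 1]
41. n16.off = true  [D.val > 0]
42. n21.idx = -3  [-3]
43. n22.fin = 1  [terminal]
44. n23.acc = -8  [terminal]
45. n24.sig = false  [terminal]
46. n21.sig = 24  [24]
47. n25.sig = true  [D.off == true]
48. n25.env = false  [S₀.idx > 5]
49. n26.sig = false  [terminal]
50. n25.hot = 6  [6]
51. n25.val = 0  [0]
52. n15.sig = -5  [S₀.idx - 10]
53. n0.sig = 24  [C.val + 24]

true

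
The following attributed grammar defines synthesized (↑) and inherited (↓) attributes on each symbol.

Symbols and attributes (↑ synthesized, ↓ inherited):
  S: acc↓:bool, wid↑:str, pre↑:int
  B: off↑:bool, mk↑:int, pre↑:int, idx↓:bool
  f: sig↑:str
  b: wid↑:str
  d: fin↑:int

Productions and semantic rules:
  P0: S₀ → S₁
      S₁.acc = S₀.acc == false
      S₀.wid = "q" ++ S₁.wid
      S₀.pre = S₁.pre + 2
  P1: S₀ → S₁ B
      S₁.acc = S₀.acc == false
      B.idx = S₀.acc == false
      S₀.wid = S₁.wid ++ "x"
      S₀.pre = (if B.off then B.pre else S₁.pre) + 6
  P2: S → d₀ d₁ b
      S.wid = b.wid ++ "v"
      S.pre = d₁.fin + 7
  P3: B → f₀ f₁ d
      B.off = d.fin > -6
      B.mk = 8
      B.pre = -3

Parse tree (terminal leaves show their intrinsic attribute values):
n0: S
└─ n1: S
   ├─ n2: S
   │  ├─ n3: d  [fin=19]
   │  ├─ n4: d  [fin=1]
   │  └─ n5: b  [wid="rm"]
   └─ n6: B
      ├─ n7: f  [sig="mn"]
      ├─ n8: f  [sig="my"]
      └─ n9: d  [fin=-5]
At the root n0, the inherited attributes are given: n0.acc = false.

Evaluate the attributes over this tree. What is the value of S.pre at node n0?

5

1. n0.acc = false  [given at root]
2. n1.acc = true  [S₀.acc == false]
3. n2.acc = false  [S₀.acc == false]
4. n3.fin = 19  [terminal]
5. n4.fin = 1  [terminal]
6. n5.wid = "rm"  [terminal]
7. n2.wid = "rmv"  [b.wid ++ "v"]
8. n2.pre = 8  [d₁.fin + 7]
9. n6.idx = false  [S₀.acc == false]
10. n7.sig = "mn"  [terminal]
11. n8.sig = "my"  [terminal]
12. n9.fin = -5  [terminal]
13. n6.off = true  [d.fin > -6]
14. n6.mk = 8  [8]
15. n6.pre = -3  [-3]
16. n1.wid = "rmvx"  [S₁.wid ++ "x"]
17. n1.pre = 3  [(if B.off then B.pre else S₁.pre) + 6]
18. n0.wid = "qrmvx"  ["q" ++ S₁.wid]
19. n0.pre = 5  [S₁.pre + 2]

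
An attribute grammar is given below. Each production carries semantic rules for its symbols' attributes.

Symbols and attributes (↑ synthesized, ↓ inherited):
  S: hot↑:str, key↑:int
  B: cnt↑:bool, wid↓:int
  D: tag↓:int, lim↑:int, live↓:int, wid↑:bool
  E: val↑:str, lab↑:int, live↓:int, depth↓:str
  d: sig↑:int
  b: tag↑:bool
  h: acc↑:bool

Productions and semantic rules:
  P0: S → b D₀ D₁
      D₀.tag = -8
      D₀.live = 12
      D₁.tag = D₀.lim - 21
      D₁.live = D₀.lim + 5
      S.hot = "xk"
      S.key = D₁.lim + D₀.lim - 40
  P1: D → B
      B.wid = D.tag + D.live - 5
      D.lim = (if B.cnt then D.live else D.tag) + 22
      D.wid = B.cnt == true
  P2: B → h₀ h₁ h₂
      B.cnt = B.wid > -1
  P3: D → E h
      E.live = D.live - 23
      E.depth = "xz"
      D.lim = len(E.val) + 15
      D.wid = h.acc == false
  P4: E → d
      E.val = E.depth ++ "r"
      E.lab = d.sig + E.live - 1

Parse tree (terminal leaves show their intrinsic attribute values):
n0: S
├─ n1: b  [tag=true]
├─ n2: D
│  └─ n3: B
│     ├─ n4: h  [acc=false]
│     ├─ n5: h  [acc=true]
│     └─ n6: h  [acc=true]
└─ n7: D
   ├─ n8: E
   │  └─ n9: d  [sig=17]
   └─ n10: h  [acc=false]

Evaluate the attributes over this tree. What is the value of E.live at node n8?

-4

1. n1.tag = true  [terminal]
2. n2.tag = -8  [-8]
3. n2.live = 12  [12]
4. n3.wid = -1  [D.tag + D.live - 5]
5. n4.acc = false  [terminal]
6. n5.acc = true  [terminal]
7. n6.acc = true  [terminal]
8. n3.cnt = false  [B.wid > -1]
9. n2.lim = 14  [(if B.cnt then D.live else D.tag) + 22]
10. n2.wid = false  [B.cnt == true]
11. n7.tag = -7  [D₀.lim - 21]
12. n7.live = 19  [D₀.lim + 5]
13. n8.live = -4  [D.live - 23]
14. n8.depth = "xz"  ["xz"]
15. n9.sig = 17  [terminal]
16. n8.val = "xzr"  [E.depth ++ "r"]
17. n8.lab = 12  [d.sig + E.live - 1]
18. n10.acc = false  [terminal]
19. n7.lim = 18  [len(E.val) + 15]
20. n7.wid = true  [h.acc == false]
21. n0.hot = "xk"  ["xk"]
22. n0.key = -8  [D₁.lim + D₀.lim - 40]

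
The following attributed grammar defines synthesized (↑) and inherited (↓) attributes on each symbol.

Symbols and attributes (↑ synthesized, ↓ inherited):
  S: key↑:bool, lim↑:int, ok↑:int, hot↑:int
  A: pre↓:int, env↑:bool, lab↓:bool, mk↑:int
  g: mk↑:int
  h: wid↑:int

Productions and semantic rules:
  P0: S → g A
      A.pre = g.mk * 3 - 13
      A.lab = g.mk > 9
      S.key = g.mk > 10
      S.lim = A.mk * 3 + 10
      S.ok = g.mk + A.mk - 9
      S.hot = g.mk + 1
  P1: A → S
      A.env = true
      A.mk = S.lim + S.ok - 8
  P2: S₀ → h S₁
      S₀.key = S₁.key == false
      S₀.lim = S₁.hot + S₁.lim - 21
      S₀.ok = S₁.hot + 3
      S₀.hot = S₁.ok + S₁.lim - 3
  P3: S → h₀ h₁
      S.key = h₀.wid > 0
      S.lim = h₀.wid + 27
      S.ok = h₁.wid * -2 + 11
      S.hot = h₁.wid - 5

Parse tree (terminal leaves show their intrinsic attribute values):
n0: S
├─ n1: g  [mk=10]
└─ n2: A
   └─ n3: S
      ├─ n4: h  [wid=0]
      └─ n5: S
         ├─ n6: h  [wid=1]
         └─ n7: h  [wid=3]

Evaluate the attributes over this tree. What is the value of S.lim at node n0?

4

1. n1.mk = 10  [terminal]
2. n2.pre = 17  [g.mk * 3 - 13]
3. n2.lab = true  [g.mk > 9]
4. n4.wid = 0  [terminal]
5. n6.wid = 1  [terminal]
6. n7.wid = 3  [terminal]
7. n5.key = true  [h₀.wid > 0]
8. n5.lim = 28  [h₀.wid + 27]
9. n5.ok = 5  [h₁.wid * -2 + 11]
10. n5.hot = -2  [h₁.wid - 5]
11. n3.key = false  [S₁.key == false]
12. n3.lim = 5  [S₁.hot + S₁.lim - 21]
13. n3.ok = 1  [S₁.hot + 3]
14. n3.hot = 30  [S₁.ok + S₁.lim - 3]
15. n2.env = true  [true]
16. n2.mk = -2  [S.lim + S.ok - 8]
17. n0.key = false  [g.mk > 10]
18. n0.lim = 4  [A.mk * 3 + 10]
19. n0.ok = -1  [g.mk + A.mk - 9]
20. n0.hot = 11  [g.mk + 1]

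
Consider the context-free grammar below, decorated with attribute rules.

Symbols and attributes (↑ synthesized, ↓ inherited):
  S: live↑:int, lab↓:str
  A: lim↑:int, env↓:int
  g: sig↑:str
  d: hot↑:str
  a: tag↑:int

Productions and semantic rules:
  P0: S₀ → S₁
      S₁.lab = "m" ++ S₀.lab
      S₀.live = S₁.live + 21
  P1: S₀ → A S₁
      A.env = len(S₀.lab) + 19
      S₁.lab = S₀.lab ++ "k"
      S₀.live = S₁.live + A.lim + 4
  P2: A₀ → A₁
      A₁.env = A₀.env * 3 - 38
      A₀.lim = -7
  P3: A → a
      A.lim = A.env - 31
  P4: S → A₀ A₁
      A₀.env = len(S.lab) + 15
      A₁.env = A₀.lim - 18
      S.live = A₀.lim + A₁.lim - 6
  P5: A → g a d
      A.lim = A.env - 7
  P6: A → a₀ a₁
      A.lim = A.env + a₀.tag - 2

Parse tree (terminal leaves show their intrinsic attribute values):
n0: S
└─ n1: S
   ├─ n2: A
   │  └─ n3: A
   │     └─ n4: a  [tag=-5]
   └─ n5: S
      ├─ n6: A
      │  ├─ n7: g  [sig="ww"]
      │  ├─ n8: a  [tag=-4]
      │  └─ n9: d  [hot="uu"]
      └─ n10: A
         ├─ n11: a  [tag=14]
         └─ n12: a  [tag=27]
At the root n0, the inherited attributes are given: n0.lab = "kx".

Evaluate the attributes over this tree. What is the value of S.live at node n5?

1. n0.lab = "kx"  [given at root]
2. n1.lab = "mkx"  ["m" ++ S₀.lab]
3. n2.env = 22  [len(S₀.lab) + 19]
4. n3.env = 28  [A₀.env * 3 - 38]
5. n4.tag = -5  [terminal]
6. n3.lim = -3  [A.env - 31]
7. n2.lim = -7  [-7]
8. n5.lab = "mkxk"  [S₀.lab ++ "k"]
9. n6.env = 19  [len(S.lab) + 15]
10. n7.sig = "ww"  [terminal]
11. n8.tag = -4  [terminal]
12. n9.hot = "uu"  [terminal]
13. n6.lim = 12  [A.env - 7]
14. n10.env = -6  [A₀.lim - 18]
15. n11.tag = 14  [terminal]
16. n12.tag = 27  [terminal]
17. n10.lim = 6  [A.env + a₀.tag - 2]
18. n5.live = 12  [A₀.lim + A₁.lim - 6]
19. n1.live = 9  [S₁.live + A.lim + 4]
20. n0.live = 30  [S₁.live + 21]

12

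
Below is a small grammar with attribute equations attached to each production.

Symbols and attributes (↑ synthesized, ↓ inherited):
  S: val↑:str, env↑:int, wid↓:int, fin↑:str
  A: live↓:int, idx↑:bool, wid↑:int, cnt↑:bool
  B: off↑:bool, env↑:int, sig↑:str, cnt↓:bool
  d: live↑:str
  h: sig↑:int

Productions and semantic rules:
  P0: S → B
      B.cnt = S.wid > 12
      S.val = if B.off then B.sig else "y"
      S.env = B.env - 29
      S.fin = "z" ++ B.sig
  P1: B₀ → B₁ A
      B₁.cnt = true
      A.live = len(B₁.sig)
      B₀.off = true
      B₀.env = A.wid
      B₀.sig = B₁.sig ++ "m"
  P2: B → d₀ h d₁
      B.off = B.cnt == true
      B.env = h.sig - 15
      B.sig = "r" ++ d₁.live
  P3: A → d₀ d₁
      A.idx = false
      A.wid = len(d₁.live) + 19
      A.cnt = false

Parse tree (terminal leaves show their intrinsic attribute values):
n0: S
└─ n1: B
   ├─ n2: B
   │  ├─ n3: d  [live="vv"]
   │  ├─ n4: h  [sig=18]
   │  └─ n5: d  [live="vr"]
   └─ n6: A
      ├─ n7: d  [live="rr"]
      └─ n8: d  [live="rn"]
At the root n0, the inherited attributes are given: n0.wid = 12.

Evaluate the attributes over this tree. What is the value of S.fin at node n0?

1. n0.wid = 12  [given at root]
2. n1.cnt = false  [S.wid > 12]
3. n2.cnt = true  [true]
4. n3.live = "vv"  [terminal]
5. n4.sig = 18  [terminal]
6. n5.live = "vr"  [terminal]
7. n2.off = true  [B.cnt == true]
8. n2.env = 3  [h.sig - 15]
9. n2.sig = "rvr"  ["r" ++ d₁.live]
10. n6.live = 3  [len(B₁.sig)]
11. n7.live = "rr"  [terminal]
12. n8.live = "rn"  [terminal]
13. n6.idx = false  [false]
14. n6.wid = 21  [len(d₁.live) + 19]
15. n6.cnt = false  [false]
16. n1.off = true  [true]
17. n1.env = 21  [A.wid]
18. n1.sig = "rvrm"  [B₁.sig ++ "m"]
19. n0.val = "rvrm"  [if B.off then B.sig else "y"]
20. n0.env = -8  [B.env - 29]
21. n0.fin = "zrvrm"  ["z" ++ B.sig]

"zrvrm"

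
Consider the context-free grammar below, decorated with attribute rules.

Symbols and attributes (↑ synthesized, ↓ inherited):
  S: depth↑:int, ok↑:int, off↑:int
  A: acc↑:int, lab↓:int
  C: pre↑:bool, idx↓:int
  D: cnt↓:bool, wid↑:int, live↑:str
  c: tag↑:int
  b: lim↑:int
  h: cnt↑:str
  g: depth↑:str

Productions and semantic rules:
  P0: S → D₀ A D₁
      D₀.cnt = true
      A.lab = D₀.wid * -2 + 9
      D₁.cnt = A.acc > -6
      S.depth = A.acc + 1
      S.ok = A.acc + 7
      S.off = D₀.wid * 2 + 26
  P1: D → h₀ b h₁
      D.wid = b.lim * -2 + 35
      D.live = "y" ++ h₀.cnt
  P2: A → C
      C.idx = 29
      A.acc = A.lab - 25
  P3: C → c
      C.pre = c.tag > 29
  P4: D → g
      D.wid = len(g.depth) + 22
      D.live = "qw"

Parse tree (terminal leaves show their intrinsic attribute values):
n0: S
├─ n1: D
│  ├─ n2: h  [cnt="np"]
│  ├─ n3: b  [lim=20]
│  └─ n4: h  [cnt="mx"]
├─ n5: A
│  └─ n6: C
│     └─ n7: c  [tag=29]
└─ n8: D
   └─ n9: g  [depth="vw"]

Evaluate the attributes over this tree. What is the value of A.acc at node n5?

-6

1. n1.cnt = true  [true]
2. n2.cnt = "np"  [terminal]
3. n3.lim = 20  [terminal]
4. n4.cnt = "mx"  [terminal]
5. n1.wid = -5  [b.lim * -2 + 35]
6. n1.live = "ynp"  ["y" ++ h₀.cnt]
7. n5.lab = 19  [D₀.wid * -2 + 9]
8. n6.idx = 29  [29]
9. n7.tag = 29  [terminal]
10. n6.pre = false  [c.tag > 29]
11. n5.acc = -6  [A.lab - 25]
12. n8.cnt = false  [A.acc > -6]
13. n9.depth = "vw"  [terminal]
14. n8.wid = 24  [len(g.depth) + 22]
15. n8.live = "qw"  ["qw"]
16. n0.depth = -5  [A.acc + 1]
17. n0.ok = 1  [A.acc + 7]
18. n0.off = 16  [D₀.wid * 2 + 26]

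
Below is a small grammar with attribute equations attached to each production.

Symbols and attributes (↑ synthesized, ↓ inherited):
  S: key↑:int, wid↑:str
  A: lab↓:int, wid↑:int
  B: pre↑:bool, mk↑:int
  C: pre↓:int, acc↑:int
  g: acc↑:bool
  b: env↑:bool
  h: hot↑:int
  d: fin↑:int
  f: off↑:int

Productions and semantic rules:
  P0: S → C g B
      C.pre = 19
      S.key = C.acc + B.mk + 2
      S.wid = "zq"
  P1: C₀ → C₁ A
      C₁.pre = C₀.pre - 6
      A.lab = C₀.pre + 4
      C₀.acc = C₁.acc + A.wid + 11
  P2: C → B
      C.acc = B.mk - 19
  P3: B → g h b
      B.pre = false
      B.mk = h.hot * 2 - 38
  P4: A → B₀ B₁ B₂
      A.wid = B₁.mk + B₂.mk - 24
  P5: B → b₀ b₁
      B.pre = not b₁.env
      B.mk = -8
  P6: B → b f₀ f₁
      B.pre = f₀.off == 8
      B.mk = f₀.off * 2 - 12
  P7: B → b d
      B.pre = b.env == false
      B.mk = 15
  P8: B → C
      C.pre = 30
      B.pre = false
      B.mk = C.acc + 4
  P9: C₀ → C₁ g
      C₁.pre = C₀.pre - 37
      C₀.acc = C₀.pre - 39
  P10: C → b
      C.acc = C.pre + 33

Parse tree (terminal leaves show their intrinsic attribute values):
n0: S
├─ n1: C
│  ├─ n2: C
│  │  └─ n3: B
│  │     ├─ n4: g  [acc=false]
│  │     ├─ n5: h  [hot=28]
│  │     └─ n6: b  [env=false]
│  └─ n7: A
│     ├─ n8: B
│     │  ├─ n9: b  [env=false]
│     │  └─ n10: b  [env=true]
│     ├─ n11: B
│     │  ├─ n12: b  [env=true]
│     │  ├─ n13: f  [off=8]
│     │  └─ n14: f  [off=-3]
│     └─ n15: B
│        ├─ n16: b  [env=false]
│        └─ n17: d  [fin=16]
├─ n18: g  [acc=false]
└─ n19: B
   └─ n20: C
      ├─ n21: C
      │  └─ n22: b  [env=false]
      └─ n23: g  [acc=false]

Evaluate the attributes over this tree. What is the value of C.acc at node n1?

1. n1.pre = 19  [19]
2. n2.pre = 13  [C₀.pre - 6]
3. n4.acc = false  [terminal]
4. n5.hot = 28  [terminal]
5. n6.env = false  [terminal]
6. n3.pre = false  [false]
7. n3.mk = 18  [h.hot * 2 - 38]
8. n2.acc = -1  [B.mk - 19]
9. n7.lab = 23  [C₀.pre + 4]
10. n9.env = false  [terminal]
11. n10.env = true  [terminal]
12. n8.pre = false  [not b₁.env]
13. n8.mk = -8  [-8]
14. n12.env = true  [terminal]
15. n13.off = 8  [terminal]
16. n14.off = -3  [terminal]
17. n11.pre = true  [f₀.off == 8]
18. n11.mk = 4  [f₀.off * 2 - 12]
19. n16.env = false  [terminal]
20. n17.fin = 16  [terminal]
21. n15.pre = true  [b.env == false]
22. n15.mk = 15  [15]
23. n7.wid = -5  [B₁.mk + B₂.mk - 24]
24. n1.acc = 5  [C₁.acc + A.wid + 11]
25. n18.acc = false  [terminal]
26. n20.pre = 30  [30]
27. n21.pre = -7  [C₀.pre - 37]
28. n22.env = false  [terminal]
29. n21.acc = 26  [C.pre + 33]
30. n23.acc = false  [terminal]
31. n20.acc = -9  [C₀.pre - 39]
32. n19.pre = false  [false]
33. n19.mk = -5  [C.acc + 4]
34. n0.key = 2  [C.acc + B.mk + 2]
35. n0.wid = "zq"  ["zq"]

5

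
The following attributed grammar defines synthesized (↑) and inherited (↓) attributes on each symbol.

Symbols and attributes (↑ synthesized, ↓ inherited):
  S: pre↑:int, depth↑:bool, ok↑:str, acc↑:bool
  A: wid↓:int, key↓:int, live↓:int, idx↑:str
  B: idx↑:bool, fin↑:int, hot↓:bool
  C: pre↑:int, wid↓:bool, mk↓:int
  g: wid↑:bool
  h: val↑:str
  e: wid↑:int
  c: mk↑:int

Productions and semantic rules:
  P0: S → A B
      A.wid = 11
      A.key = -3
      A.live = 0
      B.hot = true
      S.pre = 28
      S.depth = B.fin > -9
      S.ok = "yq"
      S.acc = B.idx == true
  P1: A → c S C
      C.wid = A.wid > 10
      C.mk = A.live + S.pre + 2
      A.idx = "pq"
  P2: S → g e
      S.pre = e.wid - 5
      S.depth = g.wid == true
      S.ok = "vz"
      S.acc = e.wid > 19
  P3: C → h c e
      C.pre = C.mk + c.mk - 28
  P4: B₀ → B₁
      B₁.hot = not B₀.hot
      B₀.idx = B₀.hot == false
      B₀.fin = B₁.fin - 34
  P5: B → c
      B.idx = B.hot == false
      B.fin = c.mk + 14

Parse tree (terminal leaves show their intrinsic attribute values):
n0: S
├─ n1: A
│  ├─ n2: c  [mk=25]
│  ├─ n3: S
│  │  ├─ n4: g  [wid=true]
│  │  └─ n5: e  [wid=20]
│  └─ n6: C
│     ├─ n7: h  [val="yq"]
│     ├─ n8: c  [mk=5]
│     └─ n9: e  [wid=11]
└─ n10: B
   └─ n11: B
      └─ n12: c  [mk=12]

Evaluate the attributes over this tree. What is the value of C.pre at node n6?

1. n1.wid = 11  [11]
2. n1.key = -3  [-3]
3. n1.live = 0  [0]
4. n2.mk = 25  [terminal]
5. n4.wid = true  [terminal]
6. n5.wid = 20  [terminal]
7. n3.pre = 15  [e.wid - 5]
8. n3.depth = true  [g.wid == true]
9. n3.ok = "vz"  ["vz"]
10. n3.acc = true  [e.wid > 19]
11. n6.wid = true  [A.wid > 10]
12. n6.mk = 17  [A.live + S.pre + 2]
13. n7.val = "yq"  [terminal]
14. n8.mk = 5  [terminal]
15. n9.wid = 11  [terminal]
16. n6.pre = -6  [C.mk + c.mk - 28]
17. n1.idx = "pq"  ["pq"]
18. n10.hot = true  [true]
19. n11.hot = false  [not B₀.hot]
20. n12.mk = 12  [terminal]
21. n11.idx = true  [B.hot == false]
22. n11.fin = 26  [c.mk + 14]
23. n10.idx = false  [B₀.hot == false]
24. n10.fin = -8  [B₁.fin - 34]
25. n0.pre = 28  [28]
26. n0.depth = true  [B.fin > -9]
27. n0.ok = "yq"  ["yq"]
28. n0.acc = false  [B.idx == true]

-6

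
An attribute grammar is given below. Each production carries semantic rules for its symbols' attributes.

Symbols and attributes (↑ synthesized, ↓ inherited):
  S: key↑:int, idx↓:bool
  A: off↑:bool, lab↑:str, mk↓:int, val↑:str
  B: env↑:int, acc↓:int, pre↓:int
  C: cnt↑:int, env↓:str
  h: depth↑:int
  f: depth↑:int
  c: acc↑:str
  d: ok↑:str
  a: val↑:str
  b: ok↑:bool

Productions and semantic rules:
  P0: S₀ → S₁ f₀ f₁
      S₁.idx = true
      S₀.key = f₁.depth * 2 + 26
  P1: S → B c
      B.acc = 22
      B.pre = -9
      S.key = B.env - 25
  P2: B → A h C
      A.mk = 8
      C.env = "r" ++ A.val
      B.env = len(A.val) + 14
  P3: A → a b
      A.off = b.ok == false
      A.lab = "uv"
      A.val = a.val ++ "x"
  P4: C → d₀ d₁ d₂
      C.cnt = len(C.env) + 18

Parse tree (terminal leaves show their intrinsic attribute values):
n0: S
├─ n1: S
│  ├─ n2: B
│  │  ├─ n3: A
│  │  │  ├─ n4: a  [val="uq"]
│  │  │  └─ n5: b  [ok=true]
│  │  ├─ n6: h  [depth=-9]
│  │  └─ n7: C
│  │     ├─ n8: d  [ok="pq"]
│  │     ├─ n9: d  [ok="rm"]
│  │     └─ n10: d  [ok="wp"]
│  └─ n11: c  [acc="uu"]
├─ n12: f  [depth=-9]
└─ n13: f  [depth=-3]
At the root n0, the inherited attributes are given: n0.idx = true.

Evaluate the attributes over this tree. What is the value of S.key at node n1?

1. n0.idx = true  [given at root]
2. n1.idx = true  [true]
3. n2.acc = 22  [22]
4. n2.pre = -9  [-9]
5. n3.mk = 8  [8]
6. n4.val = "uq"  [terminal]
7. n5.ok = true  [terminal]
8. n3.off = false  [b.ok == false]
9. n3.lab = "uv"  ["uv"]
10. n3.val = "uqx"  [a.val ++ "x"]
11. n6.depth = -9  [terminal]
12. n7.env = "ruqx"  ["r" ++ A.val]
13. n8.ok = "pq"  [terminal]
14. n9.ok = "rm"  [terminal]
15. n10.ok = "wp"  [terminal]
16. n7.cnt = 22  [len(C.env) + 18]
17. n2.env = 17  [len(A.val) + 14]
18. n11.acc = "uu"  [terminal]
19. n1.key = -8  [B.env - 25]
20. n12.depth = -9  [terminal]
21. n13.depth = -3  [terminal]
22. n0.key = 20  [f₁.depth * 2 + 26]

-8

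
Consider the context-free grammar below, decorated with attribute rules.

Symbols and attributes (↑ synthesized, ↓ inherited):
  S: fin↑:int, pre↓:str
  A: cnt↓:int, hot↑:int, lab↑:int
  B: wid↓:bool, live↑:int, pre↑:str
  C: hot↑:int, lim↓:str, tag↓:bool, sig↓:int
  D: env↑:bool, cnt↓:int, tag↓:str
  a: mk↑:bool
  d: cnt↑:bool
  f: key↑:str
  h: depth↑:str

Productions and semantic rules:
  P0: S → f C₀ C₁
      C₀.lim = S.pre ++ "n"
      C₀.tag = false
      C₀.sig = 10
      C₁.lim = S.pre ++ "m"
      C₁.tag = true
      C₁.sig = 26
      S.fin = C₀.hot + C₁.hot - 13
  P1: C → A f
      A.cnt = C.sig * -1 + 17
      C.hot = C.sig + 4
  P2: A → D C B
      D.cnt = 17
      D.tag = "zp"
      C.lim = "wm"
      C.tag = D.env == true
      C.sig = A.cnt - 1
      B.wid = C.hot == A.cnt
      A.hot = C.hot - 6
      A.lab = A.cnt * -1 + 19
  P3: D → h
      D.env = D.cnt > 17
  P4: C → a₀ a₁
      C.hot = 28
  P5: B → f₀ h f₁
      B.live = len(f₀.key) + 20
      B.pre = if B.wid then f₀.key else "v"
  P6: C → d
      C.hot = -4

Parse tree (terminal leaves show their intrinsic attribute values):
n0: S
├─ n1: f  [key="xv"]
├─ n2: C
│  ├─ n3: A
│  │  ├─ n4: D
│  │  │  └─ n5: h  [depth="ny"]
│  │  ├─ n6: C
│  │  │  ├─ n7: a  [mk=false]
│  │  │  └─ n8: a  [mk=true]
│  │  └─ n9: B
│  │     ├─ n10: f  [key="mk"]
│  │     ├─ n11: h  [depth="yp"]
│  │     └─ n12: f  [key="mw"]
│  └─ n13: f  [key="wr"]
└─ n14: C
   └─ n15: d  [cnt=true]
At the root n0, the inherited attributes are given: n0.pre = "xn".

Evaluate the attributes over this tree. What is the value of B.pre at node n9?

1. n0.pre = "xn"  [given at root]
2. n1.key = "xv"  [terminal]
3. n2.lim = "xnn"  [S.pre ++ "n"]
4. n2.tag = false  [false]
5. n2.sig = 10  [10]
6. n3.cnt = 7  [C.sig * -1 + 17]
7. n4.cnt = 17  [17]
8. n4.tag = "zp"  ["zp"]
9. n5.depth = "ny"  [terminal]
10. n4.env = false  [D.cnt > 17]
11. n6.lim = "wm"  ["wm"]
12. n6.tag = false  [D.env == true]
13. n6.sig = 6  [A.cnt - 1]
14. n7.mk = false  [terminal]
15. n8.mk = true  [terminal]
16. n6.hot = 28  [28]
17. n9.wid = false  [C.hot == A.cnt]
18. n10.key = "mk"  [terminal]
19. n11.depth = "yp"  [terminal]
20. n12.key = "mw"  [terminal]
21. n9.live = 22  [len(f₀.key) + 20]
22. n9.pre = "v"  [if B.wid then f₀.key else "v"]
23. n3.hot = 22  [C.hot - 6]
24. n3.lab = 12  [A.cnt * -1 + 19]
25. n13.key = "wr"  [terminal]
26. n2.hot = 14  [C.sig + 4]
27. n14.lim = "xnm"  [S.pre ++ "m"]
28. n14.tag = true  [true]
29. n14.sig = 26  [26]
30. n15.cnt = true  [terminal]
31. n14.hot = -4  [-4]
32. n0.fin = -3  [C₀.hot + C₁.hot - 13]

"v"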